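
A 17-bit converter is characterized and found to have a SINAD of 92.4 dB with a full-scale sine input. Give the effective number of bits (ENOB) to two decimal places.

ENOB = (SINAD − 1.76) / 6.02 = (92.4 − 1.76)/6.02 = 15.056.

15.06 bits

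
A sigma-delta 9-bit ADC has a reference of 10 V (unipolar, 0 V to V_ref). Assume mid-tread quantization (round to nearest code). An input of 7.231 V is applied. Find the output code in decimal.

code 370

LSB = 10 V / 512 = 19.531 mV.
(V_in − V_low)/LSB = (7.231 − 0) / 0.0195312 = 370.227.
round(370.227) = 370.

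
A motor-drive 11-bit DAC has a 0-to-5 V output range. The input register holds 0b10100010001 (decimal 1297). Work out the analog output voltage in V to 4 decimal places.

3.1665 V

LSB = 5 V / 2^11 = 2.441 mV.
Code 0b10100010001 = 1297 decimal.
V_out = 0 + 1297 × 0.00244141 V = 3.1665 V.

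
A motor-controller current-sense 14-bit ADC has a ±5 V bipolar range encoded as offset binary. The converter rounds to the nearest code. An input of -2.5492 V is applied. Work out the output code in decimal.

code 4015

With 16384 levels over 10 V, one step is 0.610 mV.
(-2.5492 − (−5)) / 0.000610352 = 4015.391 LSBs.
So the output code is 4015.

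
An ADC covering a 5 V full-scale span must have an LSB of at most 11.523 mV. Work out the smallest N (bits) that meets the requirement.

9 bits

Number of steps required ≥ 5 V / 11.523 mV = 433.91.
Need 2^N ≥ 433.91; 2^8 = 256, 2^9 = 512.
Minimum N = 9.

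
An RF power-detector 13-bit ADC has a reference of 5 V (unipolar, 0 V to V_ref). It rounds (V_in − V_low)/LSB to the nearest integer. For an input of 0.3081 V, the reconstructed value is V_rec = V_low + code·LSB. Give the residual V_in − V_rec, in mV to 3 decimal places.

-0.128 mV

One LSB is 5 V / 8192 = 0.610 mV.
Scaled input = 504.7910 LSBs, so code = 505.
Reconstructed: 0.30822754 V.
Error = 0.3081 − 0.30822754 = -0.000127539 V = -0.128 mV.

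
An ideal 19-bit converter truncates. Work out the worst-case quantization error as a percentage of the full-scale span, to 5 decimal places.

Truncating → worst-case error = 1 LSB = V_FS/2^19, so 100/524288 = 0.000190735 % of full scale.

0.00019 %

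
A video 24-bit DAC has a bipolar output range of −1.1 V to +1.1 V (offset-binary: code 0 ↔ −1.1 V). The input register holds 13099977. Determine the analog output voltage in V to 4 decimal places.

LSB = 2.2 V / 2^24 = 0.13 µV.
V_out = (−1.1) + 13099977 × 1.3113e-07 V = 0.617803 V.

0.6178 V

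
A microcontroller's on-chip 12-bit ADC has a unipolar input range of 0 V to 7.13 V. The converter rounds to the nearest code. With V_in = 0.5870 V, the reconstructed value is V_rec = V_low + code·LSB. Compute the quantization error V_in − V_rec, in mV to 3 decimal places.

0.376 mV

LSB = 7.13/2^12 = 1.741 mV.
Scaled input = 337.2163 LSBs, so code = 337.
Code 337 maps back to 0 + 337×0.00174072 V = 0.58662354 V.
Difference: 0.000376465 V → 0.376 mV.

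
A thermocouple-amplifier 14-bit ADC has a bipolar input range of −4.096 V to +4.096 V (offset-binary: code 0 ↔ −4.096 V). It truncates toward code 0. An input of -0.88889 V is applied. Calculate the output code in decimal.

LSB = 8.192 V / 16384 = 0.500 mV.
(-0.88889 − (−4.096)) / 0.0005 = 6414.220 LSBs.
So the output code is 6414.

code 6414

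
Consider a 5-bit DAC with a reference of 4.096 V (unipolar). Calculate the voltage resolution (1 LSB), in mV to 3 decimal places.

Full-scale span = 4.096 V.
LSB = 4.096 / 2^5 = 4.096 / 32 = 0.128 V = 128.000 mV.

128.000 mV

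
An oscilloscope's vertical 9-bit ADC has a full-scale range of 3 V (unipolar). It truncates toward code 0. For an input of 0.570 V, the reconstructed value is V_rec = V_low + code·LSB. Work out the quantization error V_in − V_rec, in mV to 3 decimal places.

One LSB is 3 V / 512 = 5.859 mV.
Scaled input = 97.2800 LSBs, so code = 97.
V_rec = 0 + 97·0.00585938 = 0.56835938 V.
Error = 0.570 − 0.56835938 = 0.00164062 V = 1.641 mV.

1.641 mV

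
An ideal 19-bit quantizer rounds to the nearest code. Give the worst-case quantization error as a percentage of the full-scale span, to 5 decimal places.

Rounding → worst-case error = ½ LSB = V_FS/2^20, so 100/1048576 = 9.53674e-05 % of full scale.

0.00010 %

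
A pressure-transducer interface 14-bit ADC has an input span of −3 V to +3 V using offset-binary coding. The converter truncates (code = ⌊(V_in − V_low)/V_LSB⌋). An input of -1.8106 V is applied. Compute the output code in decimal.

Full-scale span = 6 V; LSB = 6/2^14 = 366.21 µV.
(V_in − V_low)/LSB = (-1.8106 − (−3)) / 0.000366211 = 3247.855.
Floor → code 3247.

code 3247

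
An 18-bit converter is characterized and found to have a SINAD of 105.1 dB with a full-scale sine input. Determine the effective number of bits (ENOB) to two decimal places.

ENOB = (SINAD − 1.76) / 6.02 = (105.1 − 1.76)/6.02 = 17.166.

17.17 bits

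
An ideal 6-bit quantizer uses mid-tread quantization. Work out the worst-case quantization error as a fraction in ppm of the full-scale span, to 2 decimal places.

7812.50 ppm

Rounding → worst-case error = ½ LSB = V_FS/2^7, so 1e+06/128 = 7812.5 ppm of full scale.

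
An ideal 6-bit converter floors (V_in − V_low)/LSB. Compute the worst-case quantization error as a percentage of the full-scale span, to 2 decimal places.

1.56 %

Truncating → worst-case error = 1 LSB = V_FS/2^6, so 100/64 = 1.5625 % of full scale.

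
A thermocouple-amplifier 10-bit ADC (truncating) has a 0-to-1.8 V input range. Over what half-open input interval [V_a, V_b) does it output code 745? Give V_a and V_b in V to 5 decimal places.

[1.30957 V, 1.31133 V)

LSB = 1.8/2^10 = 1.758 mV.
V_a = V_low + 745·LSB = 1.30957 V; V_b = V_low + 746·LSB = 1.31133 V.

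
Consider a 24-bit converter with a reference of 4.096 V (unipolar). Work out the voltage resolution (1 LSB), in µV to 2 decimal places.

0.24 µV

Full-scale span = 4.096 V.
LSB = 4.096 / 2^24 = 4.096 / 16777216 = 2.44141e-07 V = 0.24 µV.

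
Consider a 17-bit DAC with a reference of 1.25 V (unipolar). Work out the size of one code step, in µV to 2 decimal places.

Full-scale span = 1.25 V.
LSB = 1.25 / 2^17 = 1.25 / 131072 = 9.53674e-06 V = 9.54 µV.

9.54 µV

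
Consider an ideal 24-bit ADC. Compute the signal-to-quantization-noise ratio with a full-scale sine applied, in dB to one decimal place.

146.2 dB

SNR ≈ 6.02·N + 1.76 dB = 6.02·24 + 1.76 = 146.24 dB.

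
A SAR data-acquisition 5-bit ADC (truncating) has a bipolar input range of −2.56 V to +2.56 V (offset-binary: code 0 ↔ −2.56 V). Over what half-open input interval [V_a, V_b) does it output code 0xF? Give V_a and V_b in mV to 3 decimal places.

LSB = 5.12/2^5 = 160.000 mV.
Code 0xF = 15 decimal.
V_a = V_low + 15·LSB = -0.16 V; V_b = V_low + 16·LSB = 0 V.

[-160.000 mV, 0.000 mV)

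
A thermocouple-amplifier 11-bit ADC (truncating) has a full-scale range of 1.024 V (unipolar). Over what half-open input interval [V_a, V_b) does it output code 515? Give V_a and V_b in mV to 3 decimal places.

LSB = 1.024/2^11 = 0.500 mV.
V_a = V_low + 515·LSB = 0.2575 V; V_b = V_low + 516·LSB = 0.258 V.

[257.500 mV, 258.000 mV)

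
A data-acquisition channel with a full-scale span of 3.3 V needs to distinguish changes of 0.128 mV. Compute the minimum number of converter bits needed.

15 bits

Number of steps required ≥ 3.3 V / 0.128 mV = 25781.25.
Need 2^N ≥ 25781.25; 2^14 = 16384, 2^15 = 32768.
Minimum N = 15.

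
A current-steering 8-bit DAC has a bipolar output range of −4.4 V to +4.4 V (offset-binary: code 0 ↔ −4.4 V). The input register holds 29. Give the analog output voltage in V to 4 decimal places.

-3.4031 V

LSB = 8.8 V / 2^8 = 34.375 mV.
V_out = (−4.4) + 29 × 0.034375 V = -3.40313 V.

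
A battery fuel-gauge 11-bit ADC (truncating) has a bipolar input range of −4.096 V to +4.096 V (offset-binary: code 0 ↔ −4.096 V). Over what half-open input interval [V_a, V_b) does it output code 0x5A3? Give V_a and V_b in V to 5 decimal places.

[1.67600 V, 1.68000 V)

LSB = 8.192/2^11 = 4.000 mV.
Code 0x5A3 = 1443 decimal.
V_a = V_low + 1443·LSB = 1.676 V; V_b = V_low + 1444·LSB = 1.68 V.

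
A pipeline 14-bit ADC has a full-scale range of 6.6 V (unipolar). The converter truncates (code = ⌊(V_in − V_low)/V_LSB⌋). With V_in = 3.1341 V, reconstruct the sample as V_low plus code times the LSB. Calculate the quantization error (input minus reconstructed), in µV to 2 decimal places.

66.80 µV

Step size: 6.6 V ÷ 2^14 = 402.83 µV.
(V_in − V_low)/LSB = (3.1341 − 0)/0.000402832 = 7780.1658 → code 7780 (floor).
Code 7780 maps back to 0 + 7780×0.000402832 V = 3.1340332 V.
V_in − V_rec = 6.67969e-05 V = 66.80 µV.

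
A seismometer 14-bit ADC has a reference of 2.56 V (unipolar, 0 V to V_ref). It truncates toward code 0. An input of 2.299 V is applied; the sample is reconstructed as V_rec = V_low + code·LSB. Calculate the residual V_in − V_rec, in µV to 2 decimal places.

One LSB is 2.56 V / 16384 = 156.25 µV.
(2.299 − 0)/0.00015625 = 14713.6000; ⌊·⌋ gives code 14713.
Code 14713 maps back to 0 + 14713×0.00015625 V = 2.2989062 V.
Difference: 9.375e-05 V → 93.75 µV.

93.75 µV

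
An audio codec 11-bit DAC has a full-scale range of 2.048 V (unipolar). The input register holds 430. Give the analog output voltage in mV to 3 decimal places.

430.000 mV

LSB = 2.048 V / 2^11 = 1.000 mV.
V_out = 0 + 430 × 0.001 V = 0.43 V.
= 430.000 mV.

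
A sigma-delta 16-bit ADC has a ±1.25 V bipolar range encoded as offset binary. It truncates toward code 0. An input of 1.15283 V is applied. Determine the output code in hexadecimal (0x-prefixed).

Full-scale span = 2.5 V; LSB = 2.5/2^16 = 38.15 µV.
(V_in − V_low)/LSB = (1.15283 − (−1.25)) / 3.8147e-05 = 62988.747.
Floor → code 62988.
In hexadecimal (0x-prefixed): 0xF60C.

code 0xF60C (decimal 62988)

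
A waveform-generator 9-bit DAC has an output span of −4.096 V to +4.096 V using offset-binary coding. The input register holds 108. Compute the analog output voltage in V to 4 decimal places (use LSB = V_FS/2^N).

-2.3680 V

LSB = 8.192 V / 2^9 = 16.000 mV.
V_out = (−4.096) + 108 × 0.016 V = -2.368 V.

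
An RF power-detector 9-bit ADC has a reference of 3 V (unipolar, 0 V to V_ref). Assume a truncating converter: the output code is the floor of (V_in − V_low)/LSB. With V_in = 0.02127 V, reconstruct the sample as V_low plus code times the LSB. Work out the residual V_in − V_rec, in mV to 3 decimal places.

One LSB is 3 V / 512 = 5.859 mV.
(0.02127 − 0)/0.00585938 = 3.6301; ⌊·⌋ gives code 3.
Reconstructed: 0.017578125 V.
Error = 0.02127 − 0.017578125 = 0.00369187 V = 3.692 mV.

3.692 mV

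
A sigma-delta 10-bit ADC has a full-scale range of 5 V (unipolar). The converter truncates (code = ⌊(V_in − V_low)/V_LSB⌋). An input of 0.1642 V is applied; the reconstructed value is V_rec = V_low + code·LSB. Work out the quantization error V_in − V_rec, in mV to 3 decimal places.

LSB = 5/2^10 = 4.883 mV.
(0.1642 − 0)/0.00488281 = 33.6282; ⌊·⌋ gives code 33.
V_rec = 0 + 33·0.00488281 = 0.16113281 V.
Error = 0.1642 − 0.16113281 = 0.00306719 V = 3.067 mV.

3.067 mV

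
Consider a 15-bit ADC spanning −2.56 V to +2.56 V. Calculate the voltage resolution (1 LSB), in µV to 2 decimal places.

Full-scale span = 5.12 V.
LSB = 5.12 / 2^15 = 5.12 / 32768 = 0.00015625 V = 156.25 µV.

156.25 µV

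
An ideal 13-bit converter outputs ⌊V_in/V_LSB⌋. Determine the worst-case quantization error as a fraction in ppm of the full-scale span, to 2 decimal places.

Truncating → worst-case error = 1 LSB = V_FS/2^13, so 1e+06/8192 = 122.07 ppm of full scale.

122.07 ppm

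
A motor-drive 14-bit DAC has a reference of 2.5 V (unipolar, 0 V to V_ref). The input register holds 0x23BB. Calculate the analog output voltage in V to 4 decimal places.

1.3957 V

LSB = 2.5 V / 2^14 = 152.59 µV.
Code 0x23BB = 9147 decimal.
V_out = 0 + 9147 × 0.000152588 V = 1.39572 V.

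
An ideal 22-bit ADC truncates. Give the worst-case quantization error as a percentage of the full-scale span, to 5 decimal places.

Truncating → worst-case error = 1 LSB = V_FS/2^22, so 100/4194304 = 2.38419e-05 % of full scale.

0.00002 %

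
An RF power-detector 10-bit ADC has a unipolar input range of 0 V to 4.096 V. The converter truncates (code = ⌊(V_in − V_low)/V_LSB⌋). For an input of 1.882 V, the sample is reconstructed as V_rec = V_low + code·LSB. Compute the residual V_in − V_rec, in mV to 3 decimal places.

LSB = 4.096/2^10 = 4.000 mV.
(V_in − V_low)/LSB = (1.882 − 0)/0.004 = 470.5000 → code 470 (floor).
V_rec = 0 + 470·0.004 = 1.88 V.
V_in − V_rec = 0.002 V = 2.000 mV.

2.000 mV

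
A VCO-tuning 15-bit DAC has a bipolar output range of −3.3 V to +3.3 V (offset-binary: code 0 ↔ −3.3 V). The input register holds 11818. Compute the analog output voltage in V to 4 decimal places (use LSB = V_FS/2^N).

LSB = 6.6 V / 2^15 = 201.42 µV.
V_out = (−3.3) + 11818 × 0.000201416 V = -0.919666 V.

-0.9197 V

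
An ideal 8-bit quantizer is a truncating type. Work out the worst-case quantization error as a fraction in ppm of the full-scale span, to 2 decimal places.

Truncating → worst-case error = 1 LSB = V_FS/2^8, so 1e+06/256 = 3906.25 ppm of full scale.

3906.25 ppm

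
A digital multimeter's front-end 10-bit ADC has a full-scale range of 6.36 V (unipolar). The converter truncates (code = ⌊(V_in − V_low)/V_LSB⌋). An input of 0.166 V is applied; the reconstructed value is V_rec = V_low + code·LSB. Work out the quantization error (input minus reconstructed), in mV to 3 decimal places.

One LSB is 6.36 V / 1024 = 6.211 mV.
Scaled input = 26.7270 LSBs, so code = 26.
Reconstructed: 0.16148438 V.
Error = 0.166 − 0.16148438 = 0.00451562 V = 4.516 mV.

4.516 mV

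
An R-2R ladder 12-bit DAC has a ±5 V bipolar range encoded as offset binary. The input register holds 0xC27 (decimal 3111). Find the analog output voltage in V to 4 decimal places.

LSB = 10 V / 2^12 = 2.441 mV.
Code 0xC27 = 3111 decimal.
V_out = (−5) + 3111 × 0.00244141 V = 2.59521 V.

2.5952 V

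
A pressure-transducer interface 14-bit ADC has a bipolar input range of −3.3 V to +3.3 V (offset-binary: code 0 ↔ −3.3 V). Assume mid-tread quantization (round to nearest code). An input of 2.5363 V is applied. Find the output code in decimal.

With 16384 levels over 6.6 V, one step is 402.83 µV.
(2.5363 − (−3.3)) / 0.000402832 = 14488.173 LSBs.
Round → code 14488.

code 14488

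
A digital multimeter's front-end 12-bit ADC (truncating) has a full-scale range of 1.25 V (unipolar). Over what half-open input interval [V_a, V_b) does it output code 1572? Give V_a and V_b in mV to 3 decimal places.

[479.736 mV, 480.042 mV)

LSB = 1.25/2^12 = 305.18 µV.
V_a = V_low + 1572·LSB = 0.479736 V; V_b = V_low + 1573·LSB = 0.480042 V.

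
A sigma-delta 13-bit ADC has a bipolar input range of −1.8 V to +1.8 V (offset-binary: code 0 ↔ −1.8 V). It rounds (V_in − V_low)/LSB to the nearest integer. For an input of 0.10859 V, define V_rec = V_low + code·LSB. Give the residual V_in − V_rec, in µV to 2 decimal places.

One LSB is 3.6 V / 8192 = 439.45 µV.
(V_in − V_low)/LSB = (0.10859 − (−1.8))/0.000439453 = 4343.1026 → code 4343 (round).
V_rec = (−1.8) + 4343·0.000439453 = 0.10854492 V.
V_in − V_rec = 4.50781e-05 V = 45.08 µV.

45.08 µV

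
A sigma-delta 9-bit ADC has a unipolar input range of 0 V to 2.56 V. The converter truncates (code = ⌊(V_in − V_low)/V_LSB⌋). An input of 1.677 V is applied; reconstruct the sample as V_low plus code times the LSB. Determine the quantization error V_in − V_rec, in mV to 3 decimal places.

One LSB is 2.56 V / 512 = 5.000 mV.
(1.677 − 0)/0.005 = 335.4000; ⌊·⌋ gives code 335.
V_rec = 0 + 335·0.005 = 1.675 V.
V_in − V_rec = 0.002 V = 2.000 mV.

2.000 mV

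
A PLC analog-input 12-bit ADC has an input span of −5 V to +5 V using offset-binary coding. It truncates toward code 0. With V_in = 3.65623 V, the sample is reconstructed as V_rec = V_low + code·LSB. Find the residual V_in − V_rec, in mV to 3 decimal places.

1.445 mV

LSB = 10/2^12 = 2.441 mV.
(V_in − V_low)/LSB = (3.65623 − (−5))/0.00244141 = 3545.5918 → code 3545 (floor).
V_rec = (−5) + 3545·0.00244141 = 3.6547852 V.
Error = 3.65623 − 3.6547852 = 0.00144484 V = 1.445 mV.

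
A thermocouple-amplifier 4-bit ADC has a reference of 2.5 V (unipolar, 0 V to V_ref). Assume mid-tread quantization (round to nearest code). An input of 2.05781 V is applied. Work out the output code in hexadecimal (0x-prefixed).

code 0xD (decimal 13)

LSB = 2.5 V / 16 = 156.250 mV.
(2.05781 − 0) / 0.15625 = 13.170 LSBs.
Round → code 13.
In hexadecimal (0x-prefixed): 0xD.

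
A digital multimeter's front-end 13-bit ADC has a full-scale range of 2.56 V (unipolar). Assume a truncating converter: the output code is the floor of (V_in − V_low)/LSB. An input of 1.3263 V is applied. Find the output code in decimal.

With 8192 levels over 2.56 V, one step is 312.50 µV.
(V_in − V_low)/LSB = (1.3263 − 0) / 0.0003125 = 4244.160.
So the output code is 4244.

code 4244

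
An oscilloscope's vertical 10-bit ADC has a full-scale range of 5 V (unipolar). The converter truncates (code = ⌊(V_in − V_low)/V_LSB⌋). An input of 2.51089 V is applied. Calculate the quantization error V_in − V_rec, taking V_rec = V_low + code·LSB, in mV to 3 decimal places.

LSB = 5/2^10 = 4.883 mV.
(V_in − V_low)/LSB = (2.51089 − 0)/0.00488281 = 514.2303 → code 514 (floor).
Code 514 maps back to 0 + 514×0.00488281 V = 2.5097656 V.
Difference: 0.00112437 V → 1.124 mV.

1.124 mV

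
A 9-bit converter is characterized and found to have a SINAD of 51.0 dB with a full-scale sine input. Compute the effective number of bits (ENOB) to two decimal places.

ENOB = (SINAD − 1.76) / 6.02 = (51.0 − 1.76)/6.02 = 8.179.

8.18 bits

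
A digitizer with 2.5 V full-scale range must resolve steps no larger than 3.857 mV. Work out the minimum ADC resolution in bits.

Number of steps required ≥ 2.5 V / 3.857 mV = 648.17.
Need 2^N ≥ 648.17; 2^9 = 512, 2^10 = 1024.
Minimum N = 10.

10 bits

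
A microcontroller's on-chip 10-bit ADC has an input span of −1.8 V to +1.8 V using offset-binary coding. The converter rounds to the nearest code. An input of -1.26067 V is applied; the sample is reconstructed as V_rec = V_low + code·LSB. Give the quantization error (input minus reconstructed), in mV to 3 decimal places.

1.439 mV

LSB = 3.6/2^10 = 3.516 mV.
Scaled input = 153.4094 LSBs, so code = 153.
Code 153 maps back to (−1.8) + 153×0.00351563 V = -1.2621094 V.
Difference: 0.00143937 V → 1.439 mV.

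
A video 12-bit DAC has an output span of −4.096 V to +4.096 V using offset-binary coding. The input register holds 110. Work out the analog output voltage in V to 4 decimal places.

LSB = 8.192 V / 2^12 = 2.000 mV.
V_out = (−4.096) + 110 × 0.002 V = -3.876 V.

-3.8760 V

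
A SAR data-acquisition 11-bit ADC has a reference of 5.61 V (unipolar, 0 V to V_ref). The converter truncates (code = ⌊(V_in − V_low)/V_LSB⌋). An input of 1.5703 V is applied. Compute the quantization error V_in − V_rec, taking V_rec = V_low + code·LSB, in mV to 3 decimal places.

One LSB is 5.61 V / 2048 = 2.739 mV.
Scaled input = 573.2575 LSBs, so code = 573.
V_rec = 0 + 573·0.00273926 = 1.5695947 V.
Difference: 0.000705273 V → 0.705 mV.

0.705 mV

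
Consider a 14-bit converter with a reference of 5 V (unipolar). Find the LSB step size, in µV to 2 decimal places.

305.18 µV

Full-scale span = 5 V.
LSB = 5 / 2^14 = 5 / 16384 = 0.000305176 V = 305.18 µV.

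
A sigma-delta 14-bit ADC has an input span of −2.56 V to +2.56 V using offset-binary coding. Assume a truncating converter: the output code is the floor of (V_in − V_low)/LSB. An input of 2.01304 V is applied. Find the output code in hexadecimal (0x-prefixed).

With 16384 levels over 5.12 V, one step is 312.50 µV.
Input sits at 14633.728 steps above V_low.
⌊·⌋(14633.728) = 14633.
In hexadecimal (0x-prefixed): 0x3929.

code 0x3929 (decimal 14633)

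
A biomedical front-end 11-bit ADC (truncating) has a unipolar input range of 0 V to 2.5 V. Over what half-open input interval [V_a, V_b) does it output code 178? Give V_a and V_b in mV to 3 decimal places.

[217.285 mV, 218.506 mV)

LSB = 2.5/2^11 = 1.221 mV.
V_a = V_low + 178·LSB = 0.217285 V; V_b = V_low + 179·LSB = 0.218506 V.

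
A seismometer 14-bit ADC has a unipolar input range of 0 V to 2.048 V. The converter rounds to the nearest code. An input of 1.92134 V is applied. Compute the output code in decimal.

Full-scale span = 2.048 V; LSB = 2.048/2^14 = 125.00 µV.
Input sits at 15370.720 steps above V_low.
round(15370.720) = 15371.

code 15371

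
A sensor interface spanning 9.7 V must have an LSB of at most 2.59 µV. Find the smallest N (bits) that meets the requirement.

Number of steps required ≥ 9.7 V / 2.59 µV = 3745173.75.
Need 2^N ≥ 3745173.75; 2^21 = 2097152, 2^22 = 4194304.
Minimum N = 22.

22 bits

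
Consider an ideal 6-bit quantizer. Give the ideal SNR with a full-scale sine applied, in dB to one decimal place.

SNR ≈ 6.02·N + 1.76 dB = 6.02·6 + 1.76 = 37.88 dB.

37.9 dB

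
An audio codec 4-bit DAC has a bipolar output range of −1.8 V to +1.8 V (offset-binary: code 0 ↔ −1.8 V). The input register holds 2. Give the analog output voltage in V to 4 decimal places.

-1.3500 V

LSB = 3.6 V / 2^4 = 225.000 mV.
V_out = (−1.8) + 2 × 0.225 V = -1.35 V.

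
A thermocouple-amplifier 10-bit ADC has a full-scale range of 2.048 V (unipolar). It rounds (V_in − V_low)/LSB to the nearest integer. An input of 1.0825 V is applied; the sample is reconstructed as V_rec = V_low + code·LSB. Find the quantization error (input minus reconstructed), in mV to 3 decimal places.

0.500 mV

One LSB is 2.048 V / 1024 = 2.000 mV.
Scaled input = 541.2500 LSBs, so code = 541.
Reconstructed: 1.082 V.
Difference: 0.0005 V → 0.500 mV.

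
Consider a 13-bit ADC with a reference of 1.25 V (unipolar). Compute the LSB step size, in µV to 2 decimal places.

152.59 µV

Full-scale span = 1.25 V.
LSB = 1.25 / 2^13 = 1.25 / 8192 = 0.000152588 V = 152.59 µV.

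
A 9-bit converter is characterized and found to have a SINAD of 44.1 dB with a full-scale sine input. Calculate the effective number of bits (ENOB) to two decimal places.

ENOB = (SINAD − 1.76) / 6.02 = (44.1 − 1.76)/6.02 = 7.033.

7.03 bits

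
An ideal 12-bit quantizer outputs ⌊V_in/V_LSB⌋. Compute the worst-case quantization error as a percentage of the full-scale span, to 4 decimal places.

Truncating → worst-case error = 1 LSB = V_FS/2^12, so 100/4096 = 0.0244141 % of full scale.

0.0244 %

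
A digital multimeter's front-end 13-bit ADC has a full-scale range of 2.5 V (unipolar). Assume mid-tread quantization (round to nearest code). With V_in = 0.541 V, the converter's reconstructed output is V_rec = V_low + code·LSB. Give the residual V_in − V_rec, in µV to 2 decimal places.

LSB = 2.5/2^13 = 305.18 µV.
(V_in − V_low)/LSB = (0.541 − 0)/0.000305176 = 1772.7488 → code 1773 (round).
Code 1773 maps back to 0 + 1773×0.000305176 V = 0.54107666 V.
Difference: -7.66602e-05 V → -76.66 µV.

-76.66 µV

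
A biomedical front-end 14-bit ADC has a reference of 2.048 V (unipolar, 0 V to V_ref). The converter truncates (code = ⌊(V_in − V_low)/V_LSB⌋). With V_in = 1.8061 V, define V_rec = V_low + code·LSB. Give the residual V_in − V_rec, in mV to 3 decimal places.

One LSB is 2.048 V / 16384 = 125.00 µV.
(V_in − V_low)/LSB = (1.8061 − 0)/0.000125 = 14448.8000 → code 14448 (floor).
Code 14448 maps back to 0 + 14448×0.000125 V = 1.806 V.
V_in − V_rec = 0.0001 V = 0.100 mV.

0.100 mV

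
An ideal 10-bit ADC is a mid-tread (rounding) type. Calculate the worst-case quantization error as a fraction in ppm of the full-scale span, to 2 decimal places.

Rounding → worst-case error = ½ LSB = V_FS/2^11, so 1e+06/2048 = 488.281 ppm of full scale.

488.28 ppm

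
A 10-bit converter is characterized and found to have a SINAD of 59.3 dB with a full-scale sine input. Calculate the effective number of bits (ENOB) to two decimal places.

9.56 bits

ENOB = (SINAD − 1.76) / 6.02 = (59.3 − 1.76)/6.02 = 9.558.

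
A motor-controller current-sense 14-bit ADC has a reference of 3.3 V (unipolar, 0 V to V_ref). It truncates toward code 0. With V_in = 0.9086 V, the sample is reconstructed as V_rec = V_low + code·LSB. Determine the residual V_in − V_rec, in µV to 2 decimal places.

Step size: 3.3 V ÷ 2^14 = 201.42 µV.
(0.9086 − 0)/0.000201416 = 4511.0613; ⌊·⌋ gives code 4511.
Reconstructed: 0.90858765 V.
Difference: 1.23535e-05 V → 12.35 µV.

12.35 µV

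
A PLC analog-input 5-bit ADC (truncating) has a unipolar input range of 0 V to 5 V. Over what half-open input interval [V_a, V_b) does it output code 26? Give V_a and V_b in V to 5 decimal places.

LSB = 5/2^5 = 156.250 mV.
V_a = V_low + 26·LSB = 4.0625 V; V_b = V_low + 27·LSB = 4.21875 V.

[4.06250 V, 4.21875 V)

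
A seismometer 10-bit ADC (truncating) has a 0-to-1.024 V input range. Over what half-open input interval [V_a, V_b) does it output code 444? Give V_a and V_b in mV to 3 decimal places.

LSB = 1.024/2^10 = 1.000 mV.
V_a = V_low + 444·LSB = 0.444 V; V_b = V_low + 445·LSB = 0.445 V.

[444.000 mV, 445.000 mV)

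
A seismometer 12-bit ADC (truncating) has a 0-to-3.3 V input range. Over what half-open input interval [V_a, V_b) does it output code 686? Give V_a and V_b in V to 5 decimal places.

[0.55269 V, 0.55349 V)

LSB = 3.3/2^12 = 0.806 mV.
V_a = V_low + 686·LSB = 0.552686 V; V_b = V_low + 687·LSB = 0.553491 V.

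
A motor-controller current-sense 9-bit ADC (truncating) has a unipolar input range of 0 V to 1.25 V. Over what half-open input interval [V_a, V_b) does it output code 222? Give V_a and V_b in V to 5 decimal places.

LSB = 1.25/2^9 = 2.441 mV.
V_a = V_low + 222·LSB = 0.541992 V; V_b = V_low + 223·LSB = 0.544434 V.

[0.54199 V, 0.54443 V)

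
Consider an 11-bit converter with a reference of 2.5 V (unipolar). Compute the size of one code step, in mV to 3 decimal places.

Full-scale span = 2.5 V.
LSB = 2.5 / 2^11 = 2.5 / 2048 = 0.0012207 V = 1.221 mV.

1.221 mV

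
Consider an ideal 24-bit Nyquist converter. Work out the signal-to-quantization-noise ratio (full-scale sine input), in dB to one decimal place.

SNR ≈ 6.02·N + 1.76 dB = 6.02·24 + 1.76 = 146.24 dB.

146.2 dB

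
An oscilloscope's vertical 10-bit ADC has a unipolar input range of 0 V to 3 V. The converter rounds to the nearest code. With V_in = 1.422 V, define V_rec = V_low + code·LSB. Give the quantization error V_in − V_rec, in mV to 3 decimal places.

1.102 mV

LSB = 3/2^10 = 2.930 mV.
Scaled input = 485.3760 LSBs, so code = 485.
V_rec = 0 + 485·0.00292969 = 1.4208984 V.
V_in − V_rec = 0.00110156 V = 1.102 mV.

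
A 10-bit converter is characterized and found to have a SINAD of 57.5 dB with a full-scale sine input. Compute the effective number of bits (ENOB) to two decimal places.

ENOB = (SINAD − 1.76) / 6.02 = (57.5 − 1.76)/6.02 = 9.259.

9.26 bits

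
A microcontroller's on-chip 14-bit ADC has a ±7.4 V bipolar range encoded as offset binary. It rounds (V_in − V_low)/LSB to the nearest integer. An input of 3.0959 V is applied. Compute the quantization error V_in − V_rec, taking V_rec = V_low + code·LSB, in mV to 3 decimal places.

0.221 mV

LSB = 14.8/2^14 = 0.903 mV.
(V_in − V_low)/LSB = (3.0959 − (−7.4))/0.00090332 = 11619.2450 → code 11619 (round).
Code 11619 maps back to (−7.4) + 11619×0.00090332 V = 3.0956787 V.
Error = 3.0959 − 3.0956787 = 0.000221289 V = 0.221 mV.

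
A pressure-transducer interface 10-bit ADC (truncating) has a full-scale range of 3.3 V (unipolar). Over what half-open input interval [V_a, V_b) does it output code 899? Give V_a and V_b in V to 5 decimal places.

LSB = 3.3/2^10 = 3.223 mV.
V_a = V_low + 899·LSB = 2.89717 V; V_b = V_low + 900·LSB = 2.90039 V.

[2.89717 V, 2.90039 V)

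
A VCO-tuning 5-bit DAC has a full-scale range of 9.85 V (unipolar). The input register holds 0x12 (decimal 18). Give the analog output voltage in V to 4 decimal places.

LSB = 9.85 V / 2^5 = 307.812 mV.
Code 0x12 = 18 decimal.
V_out = 0 + 18 × 0.307812 V = 5.54063 V.

5.5406 V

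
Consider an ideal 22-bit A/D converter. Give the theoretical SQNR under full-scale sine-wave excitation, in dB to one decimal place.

SNR ≈ 6.02·N + 1.76 dB = 6.02·22 + 1.76 = 134.20 dB.

134.2 dB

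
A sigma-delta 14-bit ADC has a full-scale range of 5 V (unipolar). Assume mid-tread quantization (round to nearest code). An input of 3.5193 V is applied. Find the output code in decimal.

code 11532

LSB = 5 V / 16384 = 305.18 µV.
(V_in − V_low)/LSB = (3.5193 − 0) / 0.000305176 = 11532.042.
round(11532.042) = 11532.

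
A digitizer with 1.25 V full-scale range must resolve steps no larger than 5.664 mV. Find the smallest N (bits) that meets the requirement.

Number of steps required ≥ 1.25 V / 5.664 mV = 220.69.
Need 2^N ≥ 220.69; 2^7 = 128, 2^8 = 256.
Minimum N = 8.

8 bits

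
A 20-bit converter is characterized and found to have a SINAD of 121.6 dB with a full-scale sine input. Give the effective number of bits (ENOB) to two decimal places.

19.91 bits

ENOB = (SINAD − 1.76) / 6.02 = (121.6 − 1.76)/6.02 = 19.907.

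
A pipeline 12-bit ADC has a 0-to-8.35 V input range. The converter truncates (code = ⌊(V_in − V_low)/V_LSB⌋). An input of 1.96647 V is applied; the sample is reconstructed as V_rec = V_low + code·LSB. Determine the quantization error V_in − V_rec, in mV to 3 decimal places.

LSB = 8.35/2^12 = 2.039 mV.
(V_in − V_low)/LSB = (1.96647 − 0)/0.00203857 = 964.6301 → code 964 (floor).
V_rec = 0 + 964·0.00203857 = 1.9651855 V.
V_in − V_rec = 0.00128445 V = 1.284 mV.

1.284 mV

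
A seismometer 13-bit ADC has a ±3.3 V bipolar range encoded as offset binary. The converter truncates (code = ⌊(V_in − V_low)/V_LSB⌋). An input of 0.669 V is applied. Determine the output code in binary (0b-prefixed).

code 0b1001100111110 (decimal 4926)

Full-scale span = 6.6 V; LSB = 6.6/2^13 = 0.806 mV.
(0.669 − (−3.3)) / 0.000805664 = 4926.371 LSBs.
⌊·⌋(4926.371) = 4926.
In binary (0b-prefixed): 0b1001100111110.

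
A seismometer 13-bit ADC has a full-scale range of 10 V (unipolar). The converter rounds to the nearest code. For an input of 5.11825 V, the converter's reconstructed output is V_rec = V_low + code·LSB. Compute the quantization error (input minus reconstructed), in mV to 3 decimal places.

One LSB is 10 V / 8192 = 1.221 mV.
(V_in − V_low)/LSB = (5.11825 − 0)/0.0012207 = 4192.8704 → code 4193 (round).
V_rec = 0 + 4193·0.0012207 = 5.1184082 V.
V_in − V_rec = -0.000158203 V = -0.158 mV.

-0.158 mV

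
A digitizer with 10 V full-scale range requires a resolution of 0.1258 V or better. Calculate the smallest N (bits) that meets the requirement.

Number of steps required ≥ 10 V / 0.1258 V = 79.49.
Need 2^N ≥ 79.49; 2^6 = 64, 2^7 = 128.
Minimum N = 7.

7 bits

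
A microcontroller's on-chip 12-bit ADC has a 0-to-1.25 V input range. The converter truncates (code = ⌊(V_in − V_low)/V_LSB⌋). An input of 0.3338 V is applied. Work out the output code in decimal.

code 1093

With 4096 levels over 1.25 V, one step is 305.18 µV.
(V_in − V_low)/LSB = (0.3338 − 0) / 0.000305176 = 1093.796.
⌊·⌋(1093.796) = 1093.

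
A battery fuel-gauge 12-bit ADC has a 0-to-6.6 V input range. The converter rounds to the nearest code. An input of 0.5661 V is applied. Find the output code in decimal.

code 351

LSB = 6.6 V / 4096 = 1.611 mV.
(0.5661 − 0) / 0.00161133 = 351.325 LSBs.
So the output code is 351.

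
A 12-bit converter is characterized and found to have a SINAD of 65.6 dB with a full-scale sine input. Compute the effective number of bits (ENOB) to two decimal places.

ENOB = (SINAD − 1.76) / 6.02 = (65.6 − 1.76)/6.02 = 10.605.

10.60 bits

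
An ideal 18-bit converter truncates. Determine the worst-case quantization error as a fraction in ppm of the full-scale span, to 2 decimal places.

Truncating → worst-case error = 1 LSB = V_FS/2^18, so 1e+06/262144 = 3.8147 ppm of full scale.

3.81 ppm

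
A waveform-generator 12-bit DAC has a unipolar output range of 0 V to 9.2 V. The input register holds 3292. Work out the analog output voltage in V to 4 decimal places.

LSB = 9.2 V / 2^12 = 2.246 mV.
V_out = 0 + 3292 × 0.00224609 V = 7.39414 V.

7.3941 V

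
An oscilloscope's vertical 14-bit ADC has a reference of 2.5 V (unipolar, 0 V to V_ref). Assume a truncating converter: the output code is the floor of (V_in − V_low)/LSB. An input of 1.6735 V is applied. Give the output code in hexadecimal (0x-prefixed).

code 0x2AD7 (decimal 10967)

With 16384 levels over 2.5 V, one step is 152.59 µV.
(V_in − V_low)/LSB = (1.6735 − 0) / 0.000152588 = 10967.450.
So the output code is 10967.
In hexadecimal (0x-prefixed): 0x2AD7.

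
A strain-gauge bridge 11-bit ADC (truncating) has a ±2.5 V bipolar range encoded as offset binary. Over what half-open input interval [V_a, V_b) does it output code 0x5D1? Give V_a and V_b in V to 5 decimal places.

LSB = 5/2^11 = 2.441 mV.
Code 0x5D1 = 1489 decimal.
V_a = V_low + 1489·LSB = 1.13525 V; V_b = V_low + 1490·LSB = 1.1377 V.

[1.13525 V, 1.13770 V)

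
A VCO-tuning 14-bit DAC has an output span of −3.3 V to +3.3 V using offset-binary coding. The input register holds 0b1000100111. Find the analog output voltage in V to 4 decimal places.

-3.0780 V

LSB = 6.6 V / 2^14 = 402.83 µV.
Code 0b1000100111 = 551 decimal.
V_out = (−3.3) + 551 × 0.000402832 V = -3.07804 V.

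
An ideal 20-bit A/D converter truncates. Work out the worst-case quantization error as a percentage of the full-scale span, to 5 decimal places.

Truncating → worst-case error = 1 LSB = V_FS/2^20, so 100/1048576 = 9.53674e-05 % of full scale.

0.00010 %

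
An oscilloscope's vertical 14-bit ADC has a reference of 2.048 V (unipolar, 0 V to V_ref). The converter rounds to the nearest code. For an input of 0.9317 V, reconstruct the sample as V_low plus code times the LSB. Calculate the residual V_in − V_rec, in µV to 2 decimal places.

-50.00 µV

One LSB is 2.048 V / 16384 = 125.00 µV.
(V_in − V_low)/LSB = (0.9317 − 0)/0.000125 = 7453.6000 → code 7454 (round).
V_rec = 0 + 7454·0.000125 = 0.93175 V.
Difference: -5e-05 V → -50.00 µV.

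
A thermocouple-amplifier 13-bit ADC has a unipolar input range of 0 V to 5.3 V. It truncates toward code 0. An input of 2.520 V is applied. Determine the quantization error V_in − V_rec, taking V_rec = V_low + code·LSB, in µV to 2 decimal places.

41.50 µV

LSB = 5.3/2^13 = 0.647 mV.
(2.520 − 0)/0.000646973 = 3895.0642; ⌊·⌋ gives code 3895.
V_rec = 0 + 3895·0.000646973 = 2.5199585 V.
Error = 2.520 − 2.5199585 = 4.15039e-05 V = 41.50 µV.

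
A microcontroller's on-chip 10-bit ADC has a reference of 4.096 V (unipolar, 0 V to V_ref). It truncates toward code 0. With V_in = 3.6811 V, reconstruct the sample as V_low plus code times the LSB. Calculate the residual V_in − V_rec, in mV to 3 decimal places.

LSB = 4.096/2^10 = 4.000 mV.
(3.6811 − 0)/0.004 = 920.2750; ⌊·⌋ gives code 920.
V_rec = 0 + 920·0.004 = 3.68 V.
Error = 3.6811 − 3.68 = 0.0011 V = 1.100 mV.

1.100 mV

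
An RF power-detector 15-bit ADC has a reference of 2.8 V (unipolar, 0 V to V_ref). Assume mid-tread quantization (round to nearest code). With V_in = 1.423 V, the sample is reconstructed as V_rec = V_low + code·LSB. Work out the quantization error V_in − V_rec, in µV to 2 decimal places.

14.16 µV

Step size: 2.8 V ÷ 2^15 = 85.45 µV.
(V_in − V_low)/LSB = (1.423 − 0)/8.54492e-05 = 16653.1657 → code 16653 (round).
Reconstructed: 1.4229858 V.
Difference: 1.41602e-05 V → 14.16 µV.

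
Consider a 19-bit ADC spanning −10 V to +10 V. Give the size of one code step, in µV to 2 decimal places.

38.15 µV

Full-scale span = 20 V.
LSB = 20 / 2^19 = 20 / 524288 = 3.8147e-05 V = 38.15 µV.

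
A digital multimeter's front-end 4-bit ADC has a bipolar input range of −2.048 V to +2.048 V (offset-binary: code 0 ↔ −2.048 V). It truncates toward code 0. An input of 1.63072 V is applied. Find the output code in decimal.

With 16 levels over 4.096 V, one step is 256.000 mV.
(V_in − V_low)/LSB = (1.63072 − (−2.048)) / 0.256 = 14.370.
Floor → code 14.

code 14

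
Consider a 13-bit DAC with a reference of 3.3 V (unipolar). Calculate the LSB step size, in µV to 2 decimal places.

402.83 µV

Full-scale span = 3.3 V.
LSB = 3.3 / 2^13 = 3.3 / 8192 = 0.000402832 V = 402.83 µV.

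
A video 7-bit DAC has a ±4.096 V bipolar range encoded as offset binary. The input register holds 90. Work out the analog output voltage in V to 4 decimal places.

LSB = 8.192 V / 2^7 = 64.000 mV.
V_out = (−4.096) + 90 × 0.064 V = 1.664 V.

1.6640 V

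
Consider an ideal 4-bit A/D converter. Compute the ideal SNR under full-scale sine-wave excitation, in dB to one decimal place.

SNR ≈ 6.02·N + 1.76 dB = 6.02·4 + 1.76 = 25.84 dB.

25.8 dB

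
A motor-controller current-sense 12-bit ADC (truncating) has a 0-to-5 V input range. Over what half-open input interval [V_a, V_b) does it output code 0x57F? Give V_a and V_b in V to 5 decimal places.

[1.71753 V, 1.71875 V)

LSB = 5/2^12 = 1.221 mV.
Code 0x57F = 1407 decimal.
V_a = V_low + 1407·LSB = 1.71753 V; V_b = V_low + 1408·LSB = 1.71875 V.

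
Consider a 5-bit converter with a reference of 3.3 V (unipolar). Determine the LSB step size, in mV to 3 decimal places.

Full-scale span = 3.3 V.
LSB = 3.3 / 2^5 = 3.3 / 32 = 0.103125 V = 103.125 mV.

103.125 mV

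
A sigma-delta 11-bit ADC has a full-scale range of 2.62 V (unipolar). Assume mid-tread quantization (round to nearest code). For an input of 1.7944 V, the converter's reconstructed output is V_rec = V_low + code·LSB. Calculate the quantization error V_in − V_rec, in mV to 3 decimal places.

-0.454 mV

LSB = 2.62/2^11 = 1.279 mV.
(V_in − V_low)/LSB = (1.7944 − 0)/0.0012793 = 1402.6455 → code 1403 (round).
Reconstructed: 1.7948535 V.
Difference: -0.000453516 V → -0.454 mV.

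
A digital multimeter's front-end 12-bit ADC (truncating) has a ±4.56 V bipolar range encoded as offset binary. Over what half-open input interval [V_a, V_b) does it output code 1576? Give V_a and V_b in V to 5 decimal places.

[-1.05094 V, -1.04871 V)

LSB = 9.12/2^12 = 2.227 mV.
V_a = V_low + 1576·LSB = -1.05094 V; V_b = V_low + 1577·LSB = -1.04871 V.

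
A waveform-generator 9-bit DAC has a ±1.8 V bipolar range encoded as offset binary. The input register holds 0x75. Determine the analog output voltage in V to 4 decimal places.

-0.9773 V

LSB = 3.6 V / 2^9 = 7.031 mV.
Code 0x75 = 117 decimal.
V_out = (−1.8) + 117 × 0.00703125 V = -0.977344 V.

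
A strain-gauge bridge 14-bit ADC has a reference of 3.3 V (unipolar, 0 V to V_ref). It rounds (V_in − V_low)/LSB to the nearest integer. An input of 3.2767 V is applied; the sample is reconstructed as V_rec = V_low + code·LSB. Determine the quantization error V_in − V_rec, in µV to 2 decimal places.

LSB = 3.3/2^14 = 201.42 µV.
(3.2767 − 0)/0.000201416 = 16268.3190; round gives code 16268.
Code 16268 maps back to 0 + 16268×0.000201416 V = 3.2766357 V.
Error = 3.2767 − 3.2766357 = 6.42578e-05 V = 64.26 µV.

64.26 µV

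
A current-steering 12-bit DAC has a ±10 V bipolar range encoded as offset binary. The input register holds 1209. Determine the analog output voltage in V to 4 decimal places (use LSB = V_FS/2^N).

-4.0967 V

LSB = 20 V / 2^12 = 4.883 mV.
V_out = (−10) + 1209 × 0.00488281 V = -4.09668 V.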